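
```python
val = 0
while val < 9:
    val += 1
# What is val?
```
Trace:
  val=0
  val=1
  val=2
  val=3
  val=4
  val=5
  val=6
  val=7
  val=8
  val=9

Final answer: 9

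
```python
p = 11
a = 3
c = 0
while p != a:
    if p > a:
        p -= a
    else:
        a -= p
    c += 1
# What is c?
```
Trace:
  p=11
  p=11, a=3
  p=11, a=3, c=0
  p=8, a=3, c=1
  p=5, a=3, c=2
  p=2, a=3, c=3
  p=2, a=1, c=4
  p=1, a=1, c=5

Final answer: 5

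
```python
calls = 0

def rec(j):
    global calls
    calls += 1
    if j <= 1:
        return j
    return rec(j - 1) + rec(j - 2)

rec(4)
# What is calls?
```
Call trace (a repeated sub-call is expanded the first time; later identical calls just restate its return value):
rec(j=4)
  rec(j=3)
    rec(j=2)
      rec(j=1)
      -> return 1
      rec(j=0)
      -> return 0
    -> return 1
    rec(j=1)
    -> return 1
  -> return 2
  rec(j=2) -> return 1  (same call as traced above)
-> return 3

calls is incremented once per call, so count the calls in each subtree. Let C(j) = number of calls made by rec(j).
C(0) = C(1) = 1 (base case, no recursion); C(j) = 1 + C(j - 1) + C(j - 2) otherwise.
C(2) = 1 + C(1) + C(0) = 1 + 1 + 1 = 3
C(3) = 1 + C(2) + C(1) = 1 + 3 + 1 = 5
C(4) = 1 + C(3) + C(2) = 1 + 5 + 3 = 9
calls = C(4) = 9

Final answer: 9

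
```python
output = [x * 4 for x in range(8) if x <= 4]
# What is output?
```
Trace:
  x=0
  x=1
  x=2
  x=3
  x=4
  x=5
  x=6
  x=7
  output=[0, 4, 8, 12, 16]

Final answer: [0, 4, 8, 12, 16]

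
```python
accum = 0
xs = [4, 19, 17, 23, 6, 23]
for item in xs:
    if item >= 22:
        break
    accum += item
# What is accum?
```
Trace:
  accum=0
  accum=4, item=4
  accum=23, item=19
  accum=40, item=17
  accum=40, item=23

Final answer: 40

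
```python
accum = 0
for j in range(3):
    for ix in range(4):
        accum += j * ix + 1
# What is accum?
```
Trace:
  accum=0
  accum=1, j=0, ix=0
  accum=2, j=0, ix=1
  accum=3, j=0, ix=2
  accum=4, j=0, ix=3
  accum=5, j=1, ix=0
  accum=7, j=1, ix=1
  accum=10, j=1, ix=2
  accum=14, j=1, ix=3
  accum=15, j=2, ix=0
  accum=18, j=2, ix=1
  accum=23, j=2, ix=2
  accum=30, j=2, ix=3

Final answer: 30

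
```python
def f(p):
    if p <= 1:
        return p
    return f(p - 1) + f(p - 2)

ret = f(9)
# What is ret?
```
Call trace (a repeated sub-call is expanded the first time; later identical calls just restate its return value):
f(p=9)
  f(p=8)
    f(p=7)
      f(p=6)
        f(p=5)
          f(p=4)
            f(p=3)
              f(p=2)
                f(p=1)
                -> return 1
                f(p=0)
                -> return 0
              -> return 1
              f(p=1)
              -> return 1
            -> return 2
            f(p=2) -> return 1  (same call as traced above)
          -> return 3
          f(p=3) -> return 2  (same call as traced above)
        -> return 5
        f(p=4) -> return 3  (same call as traced above)
      -> return 8
      f(p=5) -> return 5  (same call as traced above)
    -> return 13
    f(p=6) -> return 8  (same call as traced above)
  -> return 21
  f(p=7) -> return 13  (same call as traced above)
-> return 34

Final answer: 34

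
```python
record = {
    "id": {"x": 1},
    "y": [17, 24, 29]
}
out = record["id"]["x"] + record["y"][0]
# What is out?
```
Trace:
  record={'id': {'x': 1}, 'y': [17, 24, 29]}
  record={'id': {'x': 1}, 'y': [17, 24, 29]}, out=18

Final answer: 18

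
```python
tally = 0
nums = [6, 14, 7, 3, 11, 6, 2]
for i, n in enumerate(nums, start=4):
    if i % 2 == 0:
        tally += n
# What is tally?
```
Trace:
  tally=0
  tally=6, i=4, n=6
  tally=6, i=5, n=14
  tally=13, i=6, n=7
  tally=13, i=7, n=3
  tally=24, i=8, n=11
  tally=24, i=9, n=6
  tally=26, i=10, n=2

Final answer: 26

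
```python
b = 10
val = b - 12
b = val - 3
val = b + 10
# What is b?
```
Trace:
  b=10
  b=10, val=-2
  b=-5, val=-2
  b=-5, val=5

Final answer: -5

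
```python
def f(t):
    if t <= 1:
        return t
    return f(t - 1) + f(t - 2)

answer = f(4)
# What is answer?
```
Call trace (a repeated sub-call is expanded the first time; later identical calls just restate its return value):
f(t=4)
  f(t=3)
    f(t=2)
      f(t=1)
      -> return 1
      f(t=0)
      -> return 0
    -> return 1
    f(t=1)
    -> return 1
  -> return 2
  f(t=2) -> return 1  (same call as traced above)
-> return 3

Final answer: 3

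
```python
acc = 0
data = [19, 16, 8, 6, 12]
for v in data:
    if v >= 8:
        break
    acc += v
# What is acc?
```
Trace:
  acc=0
  acc=0, v=19

Final answer: 0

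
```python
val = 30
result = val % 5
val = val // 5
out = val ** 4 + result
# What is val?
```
Trace:
  val=30
  val=30, result=0
  val=6, result=0
  val=6, result=0, out=1296

Final answer: 6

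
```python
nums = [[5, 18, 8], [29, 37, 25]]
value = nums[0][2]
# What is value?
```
Trace:
  nums=[[5, 18, 8], [29, 37, 25]]
  nums=[[5, 18, 8], [29, 37, 25]], value=8

Final answer: 8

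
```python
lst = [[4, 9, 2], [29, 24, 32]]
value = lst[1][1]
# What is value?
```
Trace:
  lst=[[4, 9, 2], [29, 24, 32]]
  lst=[[4, 9, 2], [29, 24, 32]], value=24

Final answer: 24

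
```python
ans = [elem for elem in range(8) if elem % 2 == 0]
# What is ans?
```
Trace:
  elem=0
  elem=1
  elem=2
  elem=3
  elem=4
  elem=5
  elem=6
  elem=7
  ans=[0, 2, 4, 6]

Final answer: [0, 2, 4, 6]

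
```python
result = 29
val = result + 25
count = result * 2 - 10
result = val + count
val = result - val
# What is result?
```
Trace:
  result=29
  result=29, val=54
  result=29, val=54, count=48
  result=102, val=54, count=48
  result=102, val=48, count=48

Final answer: 102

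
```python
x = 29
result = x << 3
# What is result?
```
Trace:
  x=29
  x=29, result=232

Final answer: 232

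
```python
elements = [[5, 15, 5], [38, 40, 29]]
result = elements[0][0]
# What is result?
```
Trace:
  elements=[[5, 15, 5], [38, 40, 29]]
  elements=[[5, 15, 5], [38, 40, 29]], result=5

Final answer: 5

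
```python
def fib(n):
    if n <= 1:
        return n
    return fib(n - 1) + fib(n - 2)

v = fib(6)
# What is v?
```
Call trace (a repeated sub-call is expanded the first time; later identical calls just restate its return value):
fib(n=6)
  fib(n=5)
    fib(n=4)
      fib(n=3)
        fib(n=2)
          fib(n=1)
          -> return 1
          fib(n=0)
          -> return 0
        -> return 1
        fib(n=1)
        -> return 1
      -> return 2
      fib(n=2) -> return 1  (same call as traced above)
    -> return 3
    fib(n=3) -> return 2  (same call as traced above)
  -> return 5
  fib(n=4) -> return 3  (same call as traced above)
-> return 8

Final answer: 8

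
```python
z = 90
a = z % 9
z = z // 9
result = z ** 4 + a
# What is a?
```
Trace:
  z=90
  z=90, a=0
  z=10, a=0
  z=10, a=0, result=10000

Final answer: 0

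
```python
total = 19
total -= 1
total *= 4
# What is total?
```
Trace:
  total=19
  total=18
  total=72

Final answer: 72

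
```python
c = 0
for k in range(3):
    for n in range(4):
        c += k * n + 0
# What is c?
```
Trace:
  c=0
  c=0, k=0, n=0
  c=0, k=0, n=1
  c=0, k=0, n=2
  c=0, k=0, n=3
  c=0, k=1, n=0
  c=1, k=1, n=1
  c=3, k=1, n=2
  c=6, k=1, n=3
  c=6, k=2, n=0
  c=8, k=2, n=1
  c=12, k=2, n=2
  c=18, k=2, n=3

Final answer: 18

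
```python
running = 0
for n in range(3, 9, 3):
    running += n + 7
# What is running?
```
Trace:
  running=0
  running=10, n=3
  running=23, n=6

Final answer: 23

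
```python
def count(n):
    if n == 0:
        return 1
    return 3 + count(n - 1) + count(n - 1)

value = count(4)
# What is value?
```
Call trace (a repeated sub-call is expanded the first time; later identical calls just restate its return value):
count(n=4)
  count(n=3)
    count(n=2)
      count(n=1)
        count(n=0)
        -> return 1
        count(n=0)
        -> return 1
      -> return 5
      count(n=1) -> return 5  (same call as traced above)
    -> return 13
    count(n=2) -> return 13  (same call as traced above)
  -> return 29
  count(n=3) -> return 29  (same call as traced above)
-> return 61

Final answer: 61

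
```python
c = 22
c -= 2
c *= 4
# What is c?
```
Trace:
  c=22
  c=20
  c=80

Final answer: 80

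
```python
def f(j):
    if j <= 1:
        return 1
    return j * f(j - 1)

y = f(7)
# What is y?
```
Call trace:
f(j=7)
  f(j=6)
    f(j=5)
      f(j=4)
        f(j=3)
          f(j=2)
            f(j=1)
            -> return 1
          -> return 2
        -> return 6
      -> return 24
    -> return 120
  -> return 720
-> return 5040

Final answer: 5040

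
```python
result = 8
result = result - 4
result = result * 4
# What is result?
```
Trace:
  result=8
  result=4
  result=16

Final answer: 16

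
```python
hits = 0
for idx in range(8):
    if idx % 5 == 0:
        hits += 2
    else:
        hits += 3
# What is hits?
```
Trace:
  hits=0
  hits=2, idx=0
  hits=5, idx=1
  hits=8, idx=2
  hits=11, idx=3
  hits=14, idx=4
  hits=16, idx=5
  hits=19, idx=6
  hits=22, idx=7

Final answer: 22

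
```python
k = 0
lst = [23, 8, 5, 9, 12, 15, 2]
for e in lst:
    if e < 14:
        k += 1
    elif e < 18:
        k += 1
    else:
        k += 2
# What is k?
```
Trace:
  k=0
  k=2, e=23
  k=3, e=8
  k=4, e=5
  k=5, e=9
  k=6, e=12
  k=7, e=15
  k=8, e=2

Final answer: 8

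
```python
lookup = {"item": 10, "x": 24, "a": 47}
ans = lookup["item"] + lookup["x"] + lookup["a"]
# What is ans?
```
Trace:
  lookup={'item': 10, 'x': 24, 'a': 47}
  lookup={'item': 10, 'x': 24, 'a': 47}, ans=81

Final answer: 81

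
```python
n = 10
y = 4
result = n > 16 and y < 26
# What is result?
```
Trace:
  n=10
  n=10, y=4
  n=10, y=4, result=False

Final answer: False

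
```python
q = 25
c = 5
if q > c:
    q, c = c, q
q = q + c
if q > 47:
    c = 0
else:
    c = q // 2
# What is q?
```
Trace:
  q=25
  q=25, c=5
  q=5, c=25
  q=30, c=25
  q=30, c=15

Final answer: 30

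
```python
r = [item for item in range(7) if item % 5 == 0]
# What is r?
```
Trace:
  item=0
  item=1
  item=2
  item=3
  item=4
  item=5
  item=6
  r=[0, 5]

Final answer: [0, 5]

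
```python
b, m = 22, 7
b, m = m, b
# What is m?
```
Trace:
  b=22, m=7
  b=7, m=22

Final answer: 22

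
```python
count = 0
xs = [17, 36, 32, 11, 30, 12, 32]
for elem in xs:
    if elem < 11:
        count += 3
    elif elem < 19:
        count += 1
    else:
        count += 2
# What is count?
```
Trace:
  count=0
  count=1, elem=17
  count=3, elem=36
  count=5, elem=32
  count=6, elem=11
  count=8, elem=30
  count=9, elem=12
  count=11, elem=32

Final answer: 11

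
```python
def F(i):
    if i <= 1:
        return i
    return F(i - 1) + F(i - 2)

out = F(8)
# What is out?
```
Call trace (a repeated sub-call is expanded the first time; later identical calls just restate its return value):
F(i=8)
  F(i=7)
    F(i=6)
      F(i=5)
        F(i=4)
          F(i=3)
            F(i=2)
              F(i=1)
              -> return 1
              F(i=0)
              -> return 0
            -> return 1
            F(i=1)
            -> return 1
          -> return 2
          F(i=2) -> return 1  (same call as traced above)
        -> return 3
        F(i=3) -> return 2  (same call as traced above)
      -> return 5
      F(i=4) -> return 3  (same call as traced above)
    -> return 8
    F(i=5) -> return 5  (same call as traced above)
  -> return 13
  F(i=6) -> return 8  (same call as traced above)
-> return 21

Final answer: 21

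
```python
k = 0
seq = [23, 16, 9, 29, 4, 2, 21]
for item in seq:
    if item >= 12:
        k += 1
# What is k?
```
Trace:
  k=0
  k=1, item=23
  k=2, item=16
  k=2, item=9
  k=3, item=29
  k=3, item=4
  k=3, item=2
  k=4, item=21

Final answer: 4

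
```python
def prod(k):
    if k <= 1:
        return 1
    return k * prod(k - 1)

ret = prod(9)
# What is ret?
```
Call trace:
prod(k=9)
  prod(k=8)
    prod(k=7)
      prod(k=6)
        prod(k=5)
          prod(k=4)
            prod(k=3)
              prod(k=2)
                prod(k=1)
                -> return 1
              -> return 2
            -> return 6
          -> return 24
        -> return 120
      -> return 720
    -> return 5040
  -> return 40320
-> return 362880

Final answer: 362880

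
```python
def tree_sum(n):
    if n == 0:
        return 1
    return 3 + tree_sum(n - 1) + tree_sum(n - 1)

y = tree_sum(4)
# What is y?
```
Call trace (a repeated sub-call is expanded the first time; later identical calls just restate its return value):
tree_sum(n=4)
  tree_sum(n=3)
    tree_sum(n=2)
      tree_sum(n=1)
        tree_sum(n=0)
        -> return 1
        tree_sum(n=0)
        -> return 1
      -> return 5
      tree_sum(n=1) -> return 5  (same call as traced above)
    -> return 13
    tree_sum(n=2) -> return 13  (same call as traced above)
  -> return 29
  tree_sum(n=3) -> return 29  (same call as traced above)
-> return 61

Final answer: 61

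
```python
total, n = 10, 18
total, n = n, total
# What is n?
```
Trace:
  total=10, n=18
  total=18, n=10

Final answer: 10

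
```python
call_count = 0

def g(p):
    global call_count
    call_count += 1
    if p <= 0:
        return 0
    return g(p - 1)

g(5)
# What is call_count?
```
Call trace:
g(p=5)
  g(p=4)
    g(p=3)
      g(p=2)
        g(p=1)
          g(p=0)
          -> return 0
        -> return 0
      -> return 0
    -> return 0
  -> return 0
-> return 0

call_count is incremented once per call. g is entered once for each p = 5, 4, 3, 2, 1, 0 (the p <= 0 call returns without recursing), i.e. 5 + 1 calls.
call_count = 6

Final answer: 6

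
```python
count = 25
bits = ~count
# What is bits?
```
Trace:
  count=25
  count=25, bits=-26

Final answer: -26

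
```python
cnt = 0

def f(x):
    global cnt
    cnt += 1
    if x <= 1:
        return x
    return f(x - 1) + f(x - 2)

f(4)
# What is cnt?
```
Call trace (a repeated sub-call is expanded the first time; later identical calls just restate its return value):
f(x=4)
  f(x=3)
    f(x=2)
      f(x=1)
      -> return 1
      f(x=0)
      -> return 0
    -> return 1
    f(x=1)
    -> return 1
  -> return 2
  f(x=2) -> return 1  (same call as traced above)
-> return 3

cnt is incremented once per call, so count the calls in each subtree. Let C(x) = number of calls made by f(x).
C(0) = C(1) = 1 (base case, no recursion); C(x) = 1 + C(x - 1) + C(x - 2) otherwise.
C(2) = 1 + C(1) + C(0) = 1 + 1 + 1 = 3
C(3) = 1 + C(2) + C(1) = 1 + 3 + 1 = 5
C(4) = 1 + C(3) + C(2) = 1 + 5 + 3 = 9
cnt = C(4) = 9

Final answer: 9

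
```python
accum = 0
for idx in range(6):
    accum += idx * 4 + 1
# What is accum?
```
Trace:
  accum=0
  accum=1, idx=0
  accum=6, idx=1
  accum=15, idx=2
  accum=28, idx=3
  accum=45, idx=4
  accum=66, idx=5

Final answer: 66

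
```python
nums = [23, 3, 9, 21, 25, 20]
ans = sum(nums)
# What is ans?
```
Trace:
  nums=[23, 3, 9, 21, 25, 20]
  nums=[23, 3, 9, 21, 25, 20], ans=101

Final answer: 101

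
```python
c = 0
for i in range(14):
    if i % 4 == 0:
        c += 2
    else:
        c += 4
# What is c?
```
Trace:
  c=0
  c=2, i=0
  c=6, i=1
  c=10, i=2
  c=14, i=3
  c=16, i=4
  c=20, i=5
  c=24, i=6
  c=28, i=7
  c=30, i=8
  c=34, i=9
  c=38, i=10
  c=42, i=11
  c=44, i=12
  c=48, i=13

Final answer: 48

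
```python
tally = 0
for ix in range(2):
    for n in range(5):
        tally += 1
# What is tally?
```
Trace:
  tally=0
  tally=1, ix=0, n=0
  tally=2, ix=0, n=1
  tally=3, ix=0, n=2
  tally=4, ix=0, n=3
  tally=5, ix=0, n=4
  tally=6, ix=1, n=0
  tally=7, ix=1, n=1
  tally=8, ix=1, n=2
  tally=9, ix=1, n=3
  tally=10, ix=1, n=4

Final answer: 10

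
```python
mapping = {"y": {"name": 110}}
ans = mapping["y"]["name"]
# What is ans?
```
Trace:
  mapping={'y': {'name': 110}}
  mapping={'y': {'name': 110}}, ans=110

Final answer: 110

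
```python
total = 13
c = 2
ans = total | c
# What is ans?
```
Trace:
  total=13
  total=13, c=2
  total=13, c=2, ans=15

Final answer: 15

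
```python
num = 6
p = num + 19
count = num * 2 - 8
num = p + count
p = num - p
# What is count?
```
Trace:
  num=6
  num=6, p=25
  num=6, p=25, count=4
  num=29, p=25, count=4
  num=29, p=4, count=4

Final answer: 4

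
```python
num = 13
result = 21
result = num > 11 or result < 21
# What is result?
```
Trace:
  num=13
  num=13, result=21
  num=13, result=True

Final answer: True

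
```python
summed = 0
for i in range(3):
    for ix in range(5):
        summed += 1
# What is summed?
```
Trace:
  summed=0
  summed=1, i=0, ix=0
  summed=2, i=0, ix=1
  summed=3, i=0, ix=2
  summed=4, i=0, ix=3
  summed=5, i=0, ix=4
  summed=6, i=1, ix=0
  summed=7, i=1, ix=1
  summed=8, i=1, ix=2
  summed=9, i=1, ix=3
  summed=10, i=1, ix=4
  summed=11, i=2, ix=0
  summed=12, i=2, ix=1
  summed=13, i=2, ix=2
  summed=14, i=2, ix=3
  summed=15, i=2, ix=4

Final answer: 15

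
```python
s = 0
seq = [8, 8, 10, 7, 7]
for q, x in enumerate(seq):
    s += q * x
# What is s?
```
Trace:
  s=0
  s=0, q=0, x=8
  s=8, q=1, x=8
  s=28, q=2, x=10
  s=49, q=3, x=7
  s=77, q=4, x=7

Final answer: 77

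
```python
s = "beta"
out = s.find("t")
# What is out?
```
Trace:
  s='beta'
  s='beta', out=2

Final answer: 2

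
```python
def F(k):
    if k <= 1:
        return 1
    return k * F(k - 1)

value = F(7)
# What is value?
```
Call trace:
F(k=7)
  F(k=6)
    F(k=5)
      F(k=4)
        F(k=3)
          F(k=2)
            F(k=1)
            -> return 1
          -> return 2
        -> return 6
      -> return 24
    -> return 120
  -> return 720
-> return 5040

Final answer: 5040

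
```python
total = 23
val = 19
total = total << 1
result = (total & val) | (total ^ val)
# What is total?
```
Trace:
  total=23
  total=23, val=19
  total=46, val=19
  total=46, val=19, result=63

Final answer: 46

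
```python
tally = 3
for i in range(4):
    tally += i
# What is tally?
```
Trace:
  tally=3
  tally=3, i=0
  tally=4, i=1
  tally=6, i=2
  tally=9, i=3

Final answer: 9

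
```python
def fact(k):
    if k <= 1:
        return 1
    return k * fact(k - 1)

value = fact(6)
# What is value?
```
Call trace:
fact(k=6)
  fact(k=5)
    fact(k=4)
      fact(k=3)
        fact(k=2)
          fact(k=1)
          -> return 1
        -> return 2
      -> return 6
    -> return 24
  -> return 120
-> return 720

Final answer: 720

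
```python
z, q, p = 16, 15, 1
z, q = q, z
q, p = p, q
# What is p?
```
Trace:
  z=16, q=15, p=1
  z=15, q=16, p=1
  z=15, q=1, p=16

Final answer: 16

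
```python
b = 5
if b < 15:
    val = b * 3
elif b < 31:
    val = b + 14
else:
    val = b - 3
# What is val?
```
Trace:
  b=5
  b=5, val=15

Final answer: 15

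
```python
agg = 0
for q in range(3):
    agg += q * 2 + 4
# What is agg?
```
Trace:
  agg=0
  agg=4, q=0
  agg=10, q=1
  agg=18, q=2

Final answer: 18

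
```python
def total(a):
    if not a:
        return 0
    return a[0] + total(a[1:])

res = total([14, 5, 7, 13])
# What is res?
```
Call trace:
total(a=[14, 5, 7, 13])
  total(a=[5, 7, 13])
    total(a=[7, 13])
      total(a=[13])
        total(a=[])
        -> return 0
      -> return 13
    -> return 20
  -> return 25
-> return 39

Final answer: 39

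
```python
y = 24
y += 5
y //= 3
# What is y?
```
Trace:
  y=24
  y=29
  y=9

Final answer: 9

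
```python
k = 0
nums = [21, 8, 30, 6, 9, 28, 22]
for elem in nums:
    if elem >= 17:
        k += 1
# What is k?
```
Trace:
  k=0
  k=1, elem=21
  k=1, elem=8
  k=2, elem=30
  k=2, elem=6
  k=2, elem=9
  k=3, elem=28
  k=4, elem=22

Final answer: 4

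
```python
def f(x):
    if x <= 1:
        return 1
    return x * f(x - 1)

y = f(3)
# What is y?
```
Call trace:
f(x=3)
  f(x=2)
    f(x=1)
    -> return 1
  -> return 2
-> return 6

Final answer: 6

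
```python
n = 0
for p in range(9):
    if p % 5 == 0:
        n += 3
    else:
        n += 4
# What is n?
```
Trace:
  n=0
  n=3, p=0
  n=7, p=1
  n=11, p=2
  n=15, p=3
  n=19, p=4
  n=22, p=5
  n=26, p=6
  n=30, p=7
  n=34, p=8

Final answer: 34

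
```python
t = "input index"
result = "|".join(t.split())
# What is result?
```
Trace:
  t='input index'
  t='input index', result='input|index'

Final answer: 'input|index'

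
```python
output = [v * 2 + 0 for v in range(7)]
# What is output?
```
Trace:
  v=0
  v=1
  v=2
  v=3
  v=4
  v=5
  v=6
  output=[0, 2, 4, 6, 8, 10, 12]

Final answer: [0, 2, 4, 6, 8, 10, 12]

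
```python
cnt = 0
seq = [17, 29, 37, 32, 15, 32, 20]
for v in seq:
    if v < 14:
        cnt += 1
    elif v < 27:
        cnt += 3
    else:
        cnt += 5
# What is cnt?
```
Trace:
  cnt=0
  cnt=3, v=17
  cnt=8, v=29
  cnt=13, v=37
  cnt=18, v=32
  cnt=21, v=15
  cnt=26, v=32
  cnt=29, v=20

Final answer: 29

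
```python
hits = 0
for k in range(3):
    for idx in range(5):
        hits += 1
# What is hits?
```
Trace:
  hits=0
  hits=1, k=0, idx=0
  hits=2, k=0, idx=1
  hits=3, k=0, idx=2
  hits=4, k=0, idx=3
  hits=5, k=0, idx=4
  hits=6, k=1, idx=0
  hits=7, k=1, idx=1
  hits=8, k=1, idx=2
  hits=9, k=1, idx=3
  hits=10, k=1, idx=4
  hits=11, k=2, idx=0
  hits=12, k=2, idx=1
  hits=13, k=2, idx=2
  hits=14, k=2, idx=3
  hits=15, k=2, idx=4

Final answer: 15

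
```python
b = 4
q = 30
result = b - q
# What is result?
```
Trace:
  b=4
  b=4, q=30
  b=4, q=30, result=-26

Final answer: -26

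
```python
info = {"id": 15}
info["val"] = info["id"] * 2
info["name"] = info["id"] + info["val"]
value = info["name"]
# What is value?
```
Trace:
  info={'id': 15}
  info={'id': 15, 'val': 30}
  info={'id': 15, 'val': 30, 'name': 45}
  info={'id': 15, 'val': 30, 'name': 45}, value=45

Final answer: 45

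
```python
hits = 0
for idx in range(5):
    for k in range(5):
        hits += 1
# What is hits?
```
Trace:
  hits=0
  hits=1, idx=0, k=0
  hits=2, idx=0, k=1
  hits=3, idx=0, k=2
  hits=4, idx=0, k=3
  hits=5, idx=0, k=4
  hits=6, idx=1, k=0
  hits=7, idx=1, k=1
  hits=8, idx=1, k=2
  hits=9, idx=1, k=3
  hits=10, idx=1, k=4
  hits=11, idx=2, k=0
  hits=12, idx=2, k=1
  hits=13, idx=2, k=2
  hits=14, idx=2, k=3
  hits=15, idx=2, k=4
  hits=16, idx=3, k=0
  hits=17, idx=3, k=1
  hits=18, idx=3, k=2
  hits=19, idx=3, k=3
  hits=20, idx=3, k=4
  hits=21, idx=4, k=0
  hits=22, idx=4, k=1
  hits=23, idx=4, k=2
  hits=24, idx=4, k=3
  hits=25, idx=4, k=4

Final answer: 25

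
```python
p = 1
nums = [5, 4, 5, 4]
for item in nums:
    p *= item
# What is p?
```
Trace:
  p=1
  p=5, item=5
  p=20, item=4
  p=100, item=5
  p=400, item=4

Final answer: 400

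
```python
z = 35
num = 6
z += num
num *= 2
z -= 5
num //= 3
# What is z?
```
Trace:
  z=35
  z=35, num=6
  z=41, num=6
  z=41, num=12
  z=36, num=12
  z=36, num=4

Final answer: 36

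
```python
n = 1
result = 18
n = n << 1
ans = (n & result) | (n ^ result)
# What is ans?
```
Trace:
  n=1
  n=1, result=18
  n=2, result=18
  n=2, result=18, ans=18

Final answer: 18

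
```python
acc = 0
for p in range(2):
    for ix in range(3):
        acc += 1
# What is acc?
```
Trace:
  acc=0
  acc=1, p=0, ix=0
  acc=2, p=0, ix=1
  acc=3, p=0, ix=2
  acc=4, p=1, ix=0
  acc=5, p=1, ix=1
  acc=6, p=1, ix=2

Final answer: 6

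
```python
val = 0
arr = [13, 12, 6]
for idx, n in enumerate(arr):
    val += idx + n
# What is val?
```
Trace:
  val=0
  val=13, idx=0, n=13
  val=26, idx=1, n=12
  val=34, idx=2, n=6

Final answer: 34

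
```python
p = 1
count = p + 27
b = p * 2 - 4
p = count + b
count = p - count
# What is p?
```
Trace:
  p=1
  p=1, count=28
  p=1, count=28, b=-2
  p=26, count=28, b=-2
  p=26, count=-2, b=-2

Final answer: 26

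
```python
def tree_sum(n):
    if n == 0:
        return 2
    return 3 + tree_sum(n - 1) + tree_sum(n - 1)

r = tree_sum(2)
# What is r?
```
Call trace (a repeated sub-call is expanded the first time; later identical calls just restate its return value):
tree_sum(n=2)
  tree_sum(n=1)
    tree_sum(n=0)
    -> return 2
    tree_sum(n=0)
    -> return 2
  -> return 7
  tree_sum(n=1) -> return 7  (same call as traced above)
-> return 17

Final answer: 17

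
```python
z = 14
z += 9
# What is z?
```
Trace:
  z=14
  z=23

Final answer: 23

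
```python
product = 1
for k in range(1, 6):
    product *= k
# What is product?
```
Trace:
  product=1
  product=1, k=1
  product=2, k=2
  product=6, k=3
  product=24, k=4
  product=120, k=5

Final answer: 120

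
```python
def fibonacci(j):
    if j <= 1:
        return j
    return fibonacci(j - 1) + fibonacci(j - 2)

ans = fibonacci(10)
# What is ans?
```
Call trace (a repeated sub-call is expanded the first time; later identical calls just restate its return value):
fibonacci(j=10)
  fibonacci(j=9)
    fibonacci(j=8)
      fibonacci(j=7)
        fibonacci(j=6)
          fibonacci(j=5)
            fibonacci(j=4)
              fibonacci(j=3)
                fibonacci(j=2)
                  fibonacci(j=1)
                  -> return 1
                  fibonacci(j=0)
                  -> return 0
                -> return 1
                fibonacci(j=1)
                -> return 1
              -> return 2
              fibonacci(j=2) -> return 1  (same call as traced above)
            -> return 3
            fibonacci(j=3) -> return 2  (same call as traced above)
          -> return 5
          fibonacci(j=4) -> return 3  (same call as traced above)
        -> return 8
        fibonacci(j=5) -> return 5  (same call as traced above)
      -> return 13
      fibonacci(j=6) -> return 8  (same call as traced above)
    -> return 21
    fibonacci(j=7) -> return 13  (same call as traced above)
  -> return 34
  fibonacci(j=8) -> return 21  (same call as traced above)
-> return 55

Final answer: 55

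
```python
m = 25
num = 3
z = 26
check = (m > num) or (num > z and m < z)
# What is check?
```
Trace:
  m=25
  m=25, num=3
  m=25, num=3, z=26
  m=25, num=3, z=26, check=True

Final answer: True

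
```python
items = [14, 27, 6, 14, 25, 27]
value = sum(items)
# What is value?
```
Trace:
  items=[14, 27, 6, 14, 25, 27]
  items=[14, 27, 6, 14, 25, 27], value=113

Final answer: 113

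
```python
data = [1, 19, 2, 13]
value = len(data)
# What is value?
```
Trace:
  data=[1, 19, 2, 13]
  data=[1, 19, 2, 13], value=4

Final answer: 4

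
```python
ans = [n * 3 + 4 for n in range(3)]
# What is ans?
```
Trace:
  n=0
  n=1
  n=2
  ans=[4, 7, 10]

Final answer: [4, 7, 10]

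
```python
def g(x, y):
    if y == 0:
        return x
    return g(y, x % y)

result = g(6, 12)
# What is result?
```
Call trace:
g(x=6, y=12)
  g(x=12, y=6)
    g(x=6, y=0)
    -> return 6
  -> return 6
-> return 6

Final answer: 6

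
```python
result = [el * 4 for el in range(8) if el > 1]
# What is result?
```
Trace:
  el=0
  el=1
  el=2
  el=3
  el=4
  el=5
  el=6
  el=7
  result=[8, 12, 16, 20, 24, 28]

Final answer: [8, 12, 16, 20, 24, 28]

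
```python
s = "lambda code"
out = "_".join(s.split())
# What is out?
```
Trace:
  s='lambda code'
  s='lambda code', out='lambda_code'

Final answer: 'lambda_code'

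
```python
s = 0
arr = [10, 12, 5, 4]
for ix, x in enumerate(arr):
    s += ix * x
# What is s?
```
Trace:
  s=0
  s=0, ix=0, x=10
  s=12, ix=1, x=12
  s=22, ix=2, x=5
  s=34, ix=3, x=4

Final answer: 34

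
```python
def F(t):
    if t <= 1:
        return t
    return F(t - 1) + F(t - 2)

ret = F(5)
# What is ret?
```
Call trace (a repeated sub-call is expanded the first time; later identical calls just restate its return value):
F(t=5)
  F(t=4)
    F(t=3)
      F(t=2)
        F(t=1)
        -> return 1
        F(t=0)
        -> return 0
      -> return 1
      F(t=1)
      -> return 1
    -> return 2
    F(t=2) -> return 1  (same call as traced above)
  -> return 3
  F(t=3) -> return 2  (same call as traced above)
-> return 5

Final answer: 5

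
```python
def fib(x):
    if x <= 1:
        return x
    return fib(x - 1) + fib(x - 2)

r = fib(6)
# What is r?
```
Call trace (a repeated sub-call is expanded the first time; later identical calls just restate its return value):
fib(x=6)
  fib(x=5)
    fib(x=4)
      fib(x=3)
        fib(x=2)
          fib(x=1)
          -> return 1
          fib(x=0)
          -> return 0
        -> return 1
        fib(x=1)
        -> return 1
      -> return 2
      fib(x=2) -> return 1  (same call as traced above)
    -> return 3
    fib(x=3) -> return 2  (same call as traced above)
  -> return 5
  fib(x=4) -> return 3  (same call as traced above)
-> return 8

Final answer: 8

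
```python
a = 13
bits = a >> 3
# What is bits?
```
Trace:
  a=13
  a=13, bits=1

Final answer: 1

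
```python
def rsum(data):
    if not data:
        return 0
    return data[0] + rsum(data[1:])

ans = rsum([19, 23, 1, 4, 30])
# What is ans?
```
Call trace:
rsum(data=[19, 23, 1, 4, 30])
  rsum(data=[23, 1, 4, 30])
    rsum(data=[1, 4, 30])
      rsum(data=[4, 30])
        rsum(data=[30])
          rsum(data=[])
          -> return 0
        -> return 30
      -> return 34
    -> return 35
  -> return 58
-> return 77

Final answer: 77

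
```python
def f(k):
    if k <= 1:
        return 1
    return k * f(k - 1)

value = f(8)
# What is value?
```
Call trace:
f(k=8)
  f(k=7)
    f(k=6)
      f(k=5)
        f(k=4)
          f(k=3)
            f(k=2)
              f(k=1)
              -> return 1
            -> return 2
          -> return 6
        -> return 24
      -> return 120
    -> return 720
  -> return 5040
-> return 40320

Final answer: 40320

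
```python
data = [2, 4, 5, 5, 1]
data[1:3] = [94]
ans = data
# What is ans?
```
Trace:
  data=[2, 4, 5, 5, 1]
  data=[2, 94, 5, 1]
  data=[2, 94, 5, 1], ans=[2, 94, 5, 1]

Final answer: [2, 94, 5, 1]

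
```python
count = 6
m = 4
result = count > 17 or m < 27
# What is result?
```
Trace:
  count=6
  count=6, m=4
  count=6, m=4, result=True

Final answer: True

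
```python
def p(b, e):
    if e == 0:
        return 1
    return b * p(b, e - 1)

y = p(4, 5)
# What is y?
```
Call trace:
p(b=4, e=5)
  p(b=4, e=4)
    p(b=4, e=3)
      p(b=4, e=2)
        p(b=4, e=1)
          p(b=4, e=0)
          -> return 1
        -> return 4
      -> return 16
    -> return 64
  -> return 256
-> return 1024

Final answer: 1024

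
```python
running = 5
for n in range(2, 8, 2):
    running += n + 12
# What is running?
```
Trace:
  running=5
  running=19, n=2
  running=35, n=4
  running=53, n=6

Final answer: 53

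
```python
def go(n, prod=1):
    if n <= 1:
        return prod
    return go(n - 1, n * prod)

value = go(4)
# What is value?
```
Call trace:
go(n=4, prod=1)
  go(n=3, prod=4)
    go(n=2, prod=12)
      go(n=1, prod=24)
      -> return 24
    -> return 24
  -> return 24
-> return 24

Final answer: 24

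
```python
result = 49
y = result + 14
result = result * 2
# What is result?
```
Trace:
  result=49
  result=49, y=63
  result=98, y=63

Final answer: 98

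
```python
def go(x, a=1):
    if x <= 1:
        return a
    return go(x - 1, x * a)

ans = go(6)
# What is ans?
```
Call trace:
go(x=6, a=1)
  go(x=5, a=6)
    go(x=4, a=30)
      go(x=3, a=120)
        go(x=2, a=360)
          go(x=1, a=720)
          -> return 720
        -> return 720
      -> return 720
    -> return 720
  -> return 720
-> return 720

Final answer: 720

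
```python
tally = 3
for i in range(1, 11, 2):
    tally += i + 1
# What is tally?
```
Trace:
  tally=3
  tally=5, i=1
  tally=9, i=3
  tally=15, i=5
  tally=23, i=7
  tally=33, i=9

Final answer: 33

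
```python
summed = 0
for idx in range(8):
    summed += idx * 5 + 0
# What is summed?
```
Trace:
  summed=0
  summed=0, idx=0
  summed=5, idx=1
  summed=15, idx=2
  summed=30, idx=3
  summed=50, idx=4
  summed=75, idx=5
  summed=105, idx=6
  summed=140, idx=7

Final answer: 140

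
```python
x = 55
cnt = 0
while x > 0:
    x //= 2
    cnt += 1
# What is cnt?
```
Trace:
  x=55
  x=55, cnt=0
  x=27, cnt=1
  x=13, cnt=2
  x=6, cnt=3
  x=3, cnt=4
  x=1, cnt=5
  x=0, cnt=6

Final answer: 6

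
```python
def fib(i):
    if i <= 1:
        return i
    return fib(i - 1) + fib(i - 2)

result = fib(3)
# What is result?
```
Call trace:
fib(i=3)
  fib(i=2)
    fib(i=1)
    -> return 1
    fib(i=0)
    -> return 0
  -> return 1
  fib(i=1)
  -> return 1
-> return 2

Final answer: 2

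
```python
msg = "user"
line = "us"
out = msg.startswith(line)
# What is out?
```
Trace:
  msg='user'
  msg='user', line='us'
  msg='user', line='us', out=True

Final answer: True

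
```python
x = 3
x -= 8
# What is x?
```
Trace:
  x=3
  x=-5

Final answer: -5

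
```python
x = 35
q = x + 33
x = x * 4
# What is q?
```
Trace:
  x=35
  x=35, q=68
  x=140, q=68

Final answer: 68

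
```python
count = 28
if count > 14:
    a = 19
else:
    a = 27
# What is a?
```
Trace:
  count=28
  count=28, a=19

Final answer: 19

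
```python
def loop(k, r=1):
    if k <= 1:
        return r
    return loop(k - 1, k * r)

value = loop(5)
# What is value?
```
Call trace:
loop(k=5, r=1)
  loop(k=4, r=5)
    loop(k=3, r=20)
      loop(k=2, r=60)
        loop(k=1, r=120)
        -> return 120
      -> return 120
    -> return 120
  -> return 120
-> return 120

Final answer: 120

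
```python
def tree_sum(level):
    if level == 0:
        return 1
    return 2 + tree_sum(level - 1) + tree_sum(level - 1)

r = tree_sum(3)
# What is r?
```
Call trace (a repeated sub-call is expanded the first time; later identical calls just restate its return value):
tree_sum(level=3)
  tree_sum(level=2)
    tree_sum(level=1)
      tree_sum(level=0)
      -> return 1
      tree_sum(level=0)
      -> return 1
    -> return 4
    tree_sum(level=1) -> return 4  (same call as traced above)
  -> return 10
  tree_sum(level=2) -> return 10  (same call as traced above)
-> return 22

Final answer: 22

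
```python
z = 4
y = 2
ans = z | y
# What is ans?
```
Trace:
  z=4
  z=4, y=2
  z=4, y=2, ans=6

Final answer: 6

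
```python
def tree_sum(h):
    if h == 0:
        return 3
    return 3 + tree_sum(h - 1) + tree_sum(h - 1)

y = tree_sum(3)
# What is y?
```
Call trace (a repeated sub-call is expanded the first time; later identical calls just restate its return value):
tree_sum(h=3)
  tree_sum(h=2)
    tree_sum(h=1)
      tree_sum(h=0)
      -> return 3
      tree_sum(h=0)
      -> return 3
    -> return 9
    tree_sum(h=1) -> return 9  (same call as traced above)
  -> return 21
  tree_sum(h=2) -> return 21  (same call as traced above)
-> return 45

Final answer: 45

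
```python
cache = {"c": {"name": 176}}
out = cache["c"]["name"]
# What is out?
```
Trace:
  cache={'c': {'name': 176}}
  cache={'c': {'name': 176}}, out=176

Final answer: 176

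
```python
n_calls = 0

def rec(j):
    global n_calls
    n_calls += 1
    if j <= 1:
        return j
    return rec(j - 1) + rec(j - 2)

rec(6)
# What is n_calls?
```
Call trace (a repeated sub-call is expanded the first time; later identical calls just restate its return value):
rec(j=6)
  rec(j=5)
    rec(j=4)
      rec(j=3)
        rec(j=2)
          rec(j=1)
          -> return 1
          rec(j=0)
          -> return 0
        -> return 1
        rec(j=1)
        -> return 1
      -> return 2
      rec(j=2) -> return 1  (same call as traced above)
    -> return 3
    rec(j=3) -> return 2  (same call as traced above)
  -> return 5
  rec(j=4) -> return 3  (same call as traced above)
-> return 8

n_calls is incremented once per call, so count the calls in each subtree. Let C(j) = number of calls made by rec(j).
C(0) = C(1) = 1 (base case, no recursion); C(j) = 1 + C(j - 1) + C(j - 2) otherwise.
C(2) = 1 + C(1) + C(0) = 1 + 1 + 1 = 3
C(3) = 1 + C(2) + C(1) = 1 + 3 + 1 = 5
C(4) = 1 + C(3) + C(2) = 1 + 5 + 3 = 9
C(5) = 1 + C(4) + C(3) = 1 + 9 + 5 = 15
C(6) = 1 + C(5) + C(4) = 1 + 15 + 9 = 25
n_calls = C(6) = 25

Final answer: 25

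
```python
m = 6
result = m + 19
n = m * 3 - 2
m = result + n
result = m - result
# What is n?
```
Trace:
  m=6
  m=6, result=25
  m=6, result=25, n=16
  m=41, result=25, n=16
  m=41, result=16, n=16

Final answer: 16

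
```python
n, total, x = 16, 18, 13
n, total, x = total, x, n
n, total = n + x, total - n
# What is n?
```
Trace:
  n=16, total=18, x=13
  n=18, total=13, x=16
  n=34, total=-5, x=16

Final answer: 34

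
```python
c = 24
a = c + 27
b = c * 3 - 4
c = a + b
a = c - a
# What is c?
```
Trace:
  c=24
  c=24, a=51
  c=24, a=51, b=68
  c=119, a=51, b=68
  c=119, a=68, b=68

Final answer: 119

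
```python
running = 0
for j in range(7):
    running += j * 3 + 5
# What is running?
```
Trace:
  running=0
  running=5, j=0
  running=13, j=1
  running=24, j=2
  running=38, j=3
  running=55, j=4
  running=75, j=5
  running=98, j=6

Final answer: 98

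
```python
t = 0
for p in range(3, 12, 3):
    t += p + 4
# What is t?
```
Trace:
  t=0
  t=7, p=3
  t=17, p=6
  t=30, p=9

Final answer: 30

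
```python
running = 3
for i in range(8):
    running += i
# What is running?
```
Trace:
  running=3
  running=3, i=0
  running=4, i=1
  running=6, i=2
  running=9, i=3
  running=13, i=4
  running=18, i=5
  running=24, i=6
  running=31, i=7

Final answer: 31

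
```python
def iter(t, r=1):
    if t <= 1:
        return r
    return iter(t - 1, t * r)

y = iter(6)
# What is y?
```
Call trace:
iter(t=6, r=1)
  iter(t=5, r=6)
    iter(t=4, r=30)
      iter(t=3, r=120)
        iter(t=2, r=360)
          iter(t=1, r=720)
          -> return 720
        -> return 720
      -> return 720
    -> return 720
  -> return 720
-> return 720

Final answer: 720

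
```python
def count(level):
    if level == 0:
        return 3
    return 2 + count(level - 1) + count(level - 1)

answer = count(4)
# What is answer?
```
Call trace (a repeated sub-call is expanded the first time; later identical calls just restate its return value):
count(level=4)
  count(level=3)
    count(level=2)
      count(level=1)
        count(level=0)
        -> return 3
        count(level=0)
        -> return 3
      -> return 8
      count(level=1) -> return 8  (same call as traced above)
    -> return 18
    count(level=2) -> return 18  (same call as traced above)
  -> return 38
  count(level=3) -> return 38  (same call as traced above)
-> return 78

Final answer: 78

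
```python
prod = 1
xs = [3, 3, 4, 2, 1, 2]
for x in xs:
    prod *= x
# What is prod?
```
Trace:
  prod=1
  prod=3, x=3
  prod=9, x=3
  prod=36, x=4
  prod=72, x=2
  prod=72, x=1
  prod=144, x=2

Final answer: 144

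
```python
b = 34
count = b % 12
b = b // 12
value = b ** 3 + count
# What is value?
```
Trace:
  b=34
  b=34, count=10
  b=2, count=10
  b=2, count=10, value=18

Final answer: 18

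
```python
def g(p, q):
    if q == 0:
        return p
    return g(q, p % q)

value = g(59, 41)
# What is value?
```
Call trace:
g(p=59, q=41)
  g(p=41, q=18)
    g(p=18, q=5)
      g(p=5, q=3)
        g(p=3, q=2)
          g(p=2, q=1)
            g(p=1, q=0)
            -> return 1
          -> return 1
        -> return 1
      -> return 1
    -> return 1
  -> return 1
-> return 1

Final answer: 1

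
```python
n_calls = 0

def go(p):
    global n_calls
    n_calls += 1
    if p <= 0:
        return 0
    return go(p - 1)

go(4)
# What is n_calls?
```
Call trace:
go(p=4)
  go(p=3)
    go(p=2)
      go(p=1)
        go(p=0)
        -> return 0
      -> return 0
    -> return 0
  -> return 0
-> return 0

n_calls is incremented once per call. go is entered once for each p = 4, 3, 2, 1, 0 (the p <= 0 call returns without recursing), i.e. 4 + 1 calls.
n_calls = 5

Final answer: 5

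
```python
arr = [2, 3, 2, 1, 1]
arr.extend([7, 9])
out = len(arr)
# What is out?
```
Trace:
  arr=[2, 3, 2, 1, 1]
  arr=[2, 3, 2, 1, 1, 7, 9]
  arr=[2, 3, 2, 1, 1, 7, 9], out=7

Final answer: 7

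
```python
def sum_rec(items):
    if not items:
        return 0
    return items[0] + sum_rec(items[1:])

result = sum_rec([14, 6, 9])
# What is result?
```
Call trace:
sum_rec(items=[14, 6, 9])
  sum_rec(items=[6, 9])
    sum_rec(items=[9])
      sum_rec(items=[])
      -> return 0
    -> return 9
  -> return 15
-> return 29

Final answer: 29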